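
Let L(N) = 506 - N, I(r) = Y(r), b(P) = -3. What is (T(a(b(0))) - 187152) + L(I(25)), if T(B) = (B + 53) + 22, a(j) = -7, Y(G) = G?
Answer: -186603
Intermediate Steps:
I(r) = r
T(B) = 75 + B (T(B) = (53 + B) + 22 = 75 + B)
(T(a(b(0))) - 187152) + L(I(25)) = ((75 - 7) - 187152) + (506 - 1*25) = (68 - 187152) + (506 - 25) = -187084 + 481 = -186603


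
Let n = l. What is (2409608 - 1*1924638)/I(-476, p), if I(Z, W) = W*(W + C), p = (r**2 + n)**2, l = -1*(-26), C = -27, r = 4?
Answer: 242485/1532034 ≈ 0.15828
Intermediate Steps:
l = 26
n = 26
p = 1764 (p = (4**2 + 26)**2 = (16 + 26)**2 = 42**2 = 1764)
I(Z, W) = W*(-27 + W) (I(Z, W) = W*(W - 27) = W*(-27 + W))
(2409608 - 1*1924638)/I(-476, p) = (2409608 - 1*1924638)/((1764*(-27 + 1764))) = (2409608 - 1924638)/((1764*1737)) = 484970/3064068 = 484970*(1/3064068) = 242485/1532034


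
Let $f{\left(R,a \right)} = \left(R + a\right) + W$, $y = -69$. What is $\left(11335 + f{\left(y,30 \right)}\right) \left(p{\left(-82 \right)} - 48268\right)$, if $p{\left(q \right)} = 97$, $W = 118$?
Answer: $-549823794$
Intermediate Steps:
$f{\left(R,a \right)} = 118 + R + a$ ($f{\left(R,a \right)} = \left(R + a\right) + 118 = 118 + R + a$)
$\left(11335 + f{\left(y,30 \right)}\right) \left(p{\left(-82 \right)} - 48268\right) = \left(11335 + \left(118 - 69 + 30\right)\right) \left(97 - 48268\right) = \left(11335 + 79\right) \left(-48171\right) = 11414 \left(-48171\right) = -549823794$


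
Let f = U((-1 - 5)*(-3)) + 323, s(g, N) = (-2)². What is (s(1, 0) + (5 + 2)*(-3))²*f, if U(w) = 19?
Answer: 98838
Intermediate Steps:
s(g, N) = 4
f = 342 (f = 19 + 323 = 342)
(s(1, 0) + (5 + 2)*(-3))²*f = (4 + (5 + 2)*(-3))²*342 = (4 + 7*(-3))²*342 = (4 - 21)²*342 = (-17)²*342 = 289*342 = 98838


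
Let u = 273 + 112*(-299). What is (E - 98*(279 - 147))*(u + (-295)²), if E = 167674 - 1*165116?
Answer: -558440180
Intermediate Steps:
u = -33215 (u = 273 - 33488 = -33215)
E = 2558 (E = 167674 - 165116 = 2558)
(E - 98*(279 - 147))*(u + (-295)²) = (2558 - 98*(279 - 147))*(-33215 + (-295)²) = (2558 - 98*132)*(-33215 + 87025) = (2558 - 12936)*53810 = -10378*53810 = -558440180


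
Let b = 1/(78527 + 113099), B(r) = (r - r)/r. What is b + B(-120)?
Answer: 1/191626 ≈ 5.2185e-6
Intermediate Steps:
B(r) = 0 (B(r) = 0/r = 0)
b = 1/191626 ≈ 5.2185e-6
b + B(-120) = 1/191626 + 0 = 1/191626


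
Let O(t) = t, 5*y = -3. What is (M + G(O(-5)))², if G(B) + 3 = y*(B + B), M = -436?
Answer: 187489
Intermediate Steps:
y = -⅗ (y = (⅕)*(-3) = -⅗ ≈ -0.60000)
G(B) = -3 - 6*B/5 (G(B) = -3 - 3*(B + B)/5 = -3 - 6*B/5)
(M + G(O(-5)))² = (-436 + (-3 - 6/5*(-5)))² = (-436 + (-3 + 6))² = (-436 + 3)² = (-433)² = 187489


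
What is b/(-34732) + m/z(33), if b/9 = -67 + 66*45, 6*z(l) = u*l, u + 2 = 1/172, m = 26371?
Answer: -315174221939/131043836 ≈ -2405.1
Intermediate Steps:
u = -343/172 (u = -2 + 1/172 = -343/172 ≈ -1.9942)
z(l) = -343*l/1032 (z(l) = (-343*l/172)/6 = -343*l/1032)
b = 26127 (b = 9*(-67 + 66*45) = 9*(-67 + 2970) = 9*2903 = 26127)
b/(-34732) + m/z(33) = 26127/(-34732) + 26371/((-343/1032*33)) = 26127*(-1/34732) + 26371/(-3773/344) = -26127/34732 + 26371*(-344/3773) = -26127/34732 - 9071624/3773 = -315174221939/131043836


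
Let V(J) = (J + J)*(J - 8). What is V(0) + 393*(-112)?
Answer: -44016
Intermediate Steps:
V(J) = 2*J*(-8 + J) (V(J) = (2*J)*(-8 + J) = 2*J*(-8 + J))
V(0) + 393*(-112) = 2*0*(-8 + 0) + 393*(-112) = 2*0*(-8) - 44016 = 0 - 44016 = -44016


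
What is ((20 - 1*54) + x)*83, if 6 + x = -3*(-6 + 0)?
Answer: -1826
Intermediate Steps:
x = 12 (x = -6 - 3*(-6 + 0) = -6 - 3*(-6) = -6 + 18 = 12)
((20 - 1*54) + x)*83 = ((20 - 1*54) + 12)*83 = ((20 - 54) + 12)*83 = (-34 + 12)*83 = -22*83 = -1826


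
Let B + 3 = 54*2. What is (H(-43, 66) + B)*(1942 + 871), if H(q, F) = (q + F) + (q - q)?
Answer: 360064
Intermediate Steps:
H(q, F) = F + q (H(q, F) = (F + q) + 0 = F + q)
B = 105 (B = -3 + 54*2 = -3 + 108 = 105)
(H(-43, 66) + B)*(1942 + 871) = ((66 - 43) + 105)*(1942 + 871) = (23 + 105)*2813 = 128*2813 = 360064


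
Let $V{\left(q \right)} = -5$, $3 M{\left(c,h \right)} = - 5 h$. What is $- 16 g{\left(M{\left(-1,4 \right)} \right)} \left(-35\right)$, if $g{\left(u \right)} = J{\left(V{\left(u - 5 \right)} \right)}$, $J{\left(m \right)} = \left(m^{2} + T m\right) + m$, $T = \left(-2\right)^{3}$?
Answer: $33600$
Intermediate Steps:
$M{\left(c,h \right)} = - \frac{5 h}{3}$ ($M{\left(c,h \right)} = \frac{\left(-5\right) h}{3} = - \frac{5 h}{3}$)
$T = -8$
$J{\left(m \right)} = m^{2} - 7 m$ ($J{\left(m \right)} = \left(m^{2} - 8 m\right) + m = m^{2} - 7 m$)
$g{\left(u \right)} = 60$ ($g{\left(u \right)} = - 5 \left(-7 - 5\right) = \left(-5\right) \left(-12\right) = 60$)
$- 16 g{\left(M{\left(-1,4 \right)} \right)} \left(-35\right) = \left(-16\right) 60 \left(-35\right) = \left(-960\right) \left(-35\right) = 33600$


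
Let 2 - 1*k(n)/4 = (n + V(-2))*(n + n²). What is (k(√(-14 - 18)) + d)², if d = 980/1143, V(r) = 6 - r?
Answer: 1375269972112/1306449 + 339676160*I*√2/381 ≈ 1.0527e+6 + 1.2608e+6*I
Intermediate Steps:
d = 980/1143 (d = 980*(1/1143) = 980/1143 ≈ 0.85739)
k(n) = 8 - 4*(8 + n)*(n + n²) (k(n) = 8 - 4*(n + (6 - 1*(-2)))*(n + n²) = 8 - 4*(n + (6 + 2))*(n + n²) = 8 - 4*(n + 8)*(n + n²) = 8 - 4*(8 + n)*(n + n²))
(k(√(-14 - 18)) + d)² = ((8 - 36*(√(-14 - 18))² - 32*√(-14 - 18) - 4*(-14 - 18)^(3/2)) + 980/1143)² = ((8 - 36*(√(-32))² - 128*I*√2 - 4*(-128*I*√2)) + 980/1143)² = ((8 - 36*(4*I*√2)² - 128*I*√2 - 4*(-128*I*√2)) + 980/1143)² = ((8 - 36*(-32) - 128*I*√2 - (-512)*I*√2) + 980/1143)² = ((8 + 1152 - 128*I*√2 + 512*I*√2) + 980/1143)² = ((1160 + 384*I*√2) + 980/1143)² = (1326860/1143 + 384*I*√2)²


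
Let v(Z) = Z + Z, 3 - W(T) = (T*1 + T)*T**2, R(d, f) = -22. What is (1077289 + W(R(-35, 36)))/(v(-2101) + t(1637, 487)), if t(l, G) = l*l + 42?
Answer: 1098588/2675609 ≈ 0.41059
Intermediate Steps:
W(T) = 3 - 2*T**3 (W(T) = 3 - (T*1 + T)*T**2 = 3 - (T + T)*T**2 = 3 - 2*T*T**2 = 3 - 2*T**3)
v(Z) = 2*Z
t(l, G) = 42 + l**2 (t(l, G) = l**2 + 42 = 42 + l**2)
(1077289 + W(R(-35, 36)))/(v(-2101) + t(1637, 487)) = (1077289 + (3 - 2*(-22)**3))/(2*(-2101) + (42 + 1637**2)) = (1077289 + (3 - 2*(-10648)))/(-4202 + (42 + 2679769)) = (1077289 + (3 + 21296))/(-4202 + 2679811) = (1077289 + 21299)/2675609 = 1098588*(1/2675609) = 1098588/2675609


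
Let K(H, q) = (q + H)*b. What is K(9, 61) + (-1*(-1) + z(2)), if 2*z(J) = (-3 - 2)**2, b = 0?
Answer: 27/2 ≈ 13.500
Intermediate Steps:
z(J) = 25/2 (z(J) = (-3 - 2)**2/2 = (1/2)*(-5)**2 = (1/2)*25 = 25/2)
K(H, q) = 0 (K(H, q) = (q + H)*0 = (H + q)*0 = 0)
K(9, 61) + (-1*(-1) + z(2)) = 0 + (-1*(-1) + 25/2) = 0 + (1 + 25/2) = 0 + 27/2 = 27/2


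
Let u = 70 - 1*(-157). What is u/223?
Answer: 227/223 ≈ 1.0179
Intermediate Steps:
u = 227 (u = 70 + 157 = 227)
u/223 = 227/223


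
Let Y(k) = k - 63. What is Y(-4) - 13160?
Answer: -13227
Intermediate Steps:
Y(k) = -63 + k
Y(-4) - 13160 = (-63 - 4) - 13160 = -67 - 13160 = -13227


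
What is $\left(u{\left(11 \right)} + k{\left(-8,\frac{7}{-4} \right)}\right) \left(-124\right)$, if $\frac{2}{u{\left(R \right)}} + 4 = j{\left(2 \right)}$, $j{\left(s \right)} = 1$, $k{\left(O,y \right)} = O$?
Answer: $\frac{3224}{3} \approx 1074.7$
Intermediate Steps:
$u{\left(R \right)} = - \frac{2}{3}$ ($u{\left(R \right)} = \frac{2}{-4 + 1} = \frac{2}{-3} = 2 \left(- \frac{1}{3}\right) = - \frac{2}{3}$)
$\left(u{\left(11 \right)} + k{\left(-8,\frac{7}{-4} \right)}\right) \left(-124\right) = \left(- \frac{2}{3} - 8\right) \left(-124\right) = \left(- \frac{26}{3}\right) \left(-124\right) = \frac{3224}{3}$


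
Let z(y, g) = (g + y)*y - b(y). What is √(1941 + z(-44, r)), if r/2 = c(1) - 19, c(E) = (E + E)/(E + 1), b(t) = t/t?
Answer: 2*√1365 ≈ 73.892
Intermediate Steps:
b(t) = 1
c(E) = 2*E/(1 + E) (c(E) = (2*E)/(1 + E) = 2*E/(1 + E))
r = -36 (r = 2*(2*1/(1 + 1) - 19) = 2*(2*1/2 - 19) = 2*(2*1*(½) - 19) = 2*(1 - 19) = 2*(-18) = -36)
z(y, g) = -1 + y*(g + y) (z(y, g) = (g + y)*y - 1*1 = y*(g + y) - 1 = -1 + y*(g + y))
√(1941 + z(-44, r)) = √(1941 + (-1 + (-44)² - 36*(-44))) = √(1941 + (-1 + 1936 + 1584)) = √(1941 + 3519) = √5460 = 2*√1365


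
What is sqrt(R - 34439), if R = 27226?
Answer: I*sqrt(7213) ≈ 84.929*I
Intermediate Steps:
sqrt(R - 34439) = sqrt(27226 - 34439) = sqrt(-7213) = I*sqrt(7213)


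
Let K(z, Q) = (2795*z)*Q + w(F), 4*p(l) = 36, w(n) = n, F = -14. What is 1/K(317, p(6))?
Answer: 1/7974121 ≈ 1.2541e-7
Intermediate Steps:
p(l) = 9 (p(l) = (¼)*36 = 9)
K(z, Q) = -14 + 2795*Q*z (K(z, Q) = (2795*z)*Q - 14 = 2795*Q*z - 14 = -14 + 2795*Q*z)
1/K(317, p(6)) = 1/(-14 + 2795*9*317) = 1/(-14 + 7974135) = 1/7974121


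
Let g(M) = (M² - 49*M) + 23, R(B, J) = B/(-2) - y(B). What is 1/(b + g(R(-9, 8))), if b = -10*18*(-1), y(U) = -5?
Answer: -4/689 ≈ -0.0058055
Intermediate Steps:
R(B, J) = 5 - B/2 (R(B, J) = B/(-2) - 1*(-5) = B*(-½) + 5 = -B/2 + 5 = 5 - B/2)
g(M) = 23 + M² - 49*M
b = 180 (b = -180*(-1) = 180)
1/(b + g(R(-9, 8))) = 1/(180 + (23 + (5 - ½*(-9))² - 49*(5 - ½*(-9)))) = 1/(180 + (23 + (5 + 9/2)² - 49*(5 + 9/2))) = 1/(180 + (23 + (19/2)² - 49*19/2)) = 1/(180 + (23 + 361/4 - 931/2)) = 1/(180 - 1409/4) = 1/(-689/4) = -4/689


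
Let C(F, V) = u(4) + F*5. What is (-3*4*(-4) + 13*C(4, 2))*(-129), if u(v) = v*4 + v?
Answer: -73272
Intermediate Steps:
u(v) = 5*v (u(v) = 4*v + v = 5*v)
C(F, V) = 20 + 5*F (C(F, V) = 5*4 + F*5 = 20 + 5*F)
(-3*4*(-4) + 13*C(4, 2))*(-129) = (-3*4*(-4) + 13*(20 + 5*4))*(-129) = (-12*(-4) + 13*(20 + 20))*(-129) = (48 + 13*40)*(-129) = (48 + 520)*(-129) = 568*(-129) = -73272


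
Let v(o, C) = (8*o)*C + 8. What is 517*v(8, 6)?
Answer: 202664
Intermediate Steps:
v(o, C) = 8 + 8*C*o (v(o, C) = 8*C*o + 8 = 8 + 8*C*o)
517*v(8, 6) = 517*(8 + 8*6*8) = 517*(8 + 384) = 517*392 = 202664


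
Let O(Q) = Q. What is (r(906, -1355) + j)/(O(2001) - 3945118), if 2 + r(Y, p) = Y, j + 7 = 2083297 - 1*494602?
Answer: -1589592/3943117 ≈ -0.40313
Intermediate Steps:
j = 1588688 (j = -7 + (2083297 - 1*494602) = -7 + (2083297 - 494602) = -7 + 1588695 = 1588688)
r(Y, p) = -2 + Y
(r(906, -1355) + j)/(O(2001) - 3945118) = ((-2 + 906) + 1588688)/(2001 - 3945118) = (904 + 1588688)/(-3943117) = 1589592*(-1/3943117) = -1589592/3943117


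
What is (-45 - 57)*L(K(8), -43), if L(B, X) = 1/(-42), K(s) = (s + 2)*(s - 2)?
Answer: 17/7 ≈ 2.4286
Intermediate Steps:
K(s) = (-2 + s)*(2 + s) (K(s) = (2 + s)*(-2 + s) = (-2 + s)*(2 + s))
L(B, X) = -1/42
(-45 - 57)*L(K(8), -43) = (-45 - 57)*(-1/42) = -102*(-1/42) = 17/7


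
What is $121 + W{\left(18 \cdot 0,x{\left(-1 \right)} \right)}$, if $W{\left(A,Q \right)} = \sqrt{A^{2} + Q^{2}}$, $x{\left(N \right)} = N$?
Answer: $122$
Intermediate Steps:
$121 + W{\left(18 \cdot 0,x{\left(-1 \right)} \right)} = 121 + \sqrt{\left(18 \cdot 0\right)^{2} + \left(-1\right)^{2}} = 121 + \sqrt{0^{2} + 1} = 121 + \sqrt{0 + 1} = 121 + \sqrt{1} = 121 + 1 = 122$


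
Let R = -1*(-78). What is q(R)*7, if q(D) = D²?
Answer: 42588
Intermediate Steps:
R = 78
q(R)*7 = 78²*7 = 6084*7 = 42588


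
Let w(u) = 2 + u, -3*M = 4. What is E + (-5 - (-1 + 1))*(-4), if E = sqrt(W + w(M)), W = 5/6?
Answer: 20 + sqrt(6)/2 ≈ 21.225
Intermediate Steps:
M = -4/3 (M = -1/3*4 = -4/3 ≈ -1.3333)
W = 5/6 (W = 5*(1/6) = 5/6 ≈ 0.83333)
E = sqrt(6)/2 (E = sqrt(5/6 + (2 - 4/3)) = sqrt(5/6 + 2/3) = sqrt(3/2) = sqrt(6)/2 ≈ 1.2247)
E + (-5 - (-1 + 1))*(-4) = sqrt(6)/2 + (-5 - (-1 + 1))*(-4) = sqrt(6)/2 + (-5 - 1*0)*(-4) = sqrt(6)/2 + (-5 + 0)*(-4) = sqrt(6)/2 - 5*(-4) = sqrt(6)/2 + 20 = 20 + sqrt(6)/2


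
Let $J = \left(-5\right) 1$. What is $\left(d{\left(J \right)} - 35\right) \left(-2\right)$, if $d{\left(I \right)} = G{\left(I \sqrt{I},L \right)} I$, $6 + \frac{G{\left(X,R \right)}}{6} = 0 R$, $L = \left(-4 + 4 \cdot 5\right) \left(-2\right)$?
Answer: $-290$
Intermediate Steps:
$L = -32$ ($L = \left(-4 + 20\right) \left(-2\right) = 16 \left(-2\right) = -32$)
$J = -5$
$G{\left(X,R \right)} = -36$ ($G{\left(X,R \right)} = -36 + 6 \cdot 0 R = -36 + 6 \cdot 0 = -36 + 0 = -36$)
$d{\left(I \right)} = - 36 I$
$\left(d{\left(J \right)} - 35\right) \left(-2\right) = \left(\left(-36\right) \left(-5\right) - 35\right) \left(-2\right) = \left(180 - 35\right) \left(-2\right) = 145 \left(-2\right) = -290$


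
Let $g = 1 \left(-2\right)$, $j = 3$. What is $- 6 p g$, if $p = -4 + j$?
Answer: $-12$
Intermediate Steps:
$g = -2$
$p = -1$ ($p = -4 + 3 = -1$)
$- 6 p g = \left(-6\right) \left(-1\right) \left(-2\right) = 6 \left(-2\right) = -12$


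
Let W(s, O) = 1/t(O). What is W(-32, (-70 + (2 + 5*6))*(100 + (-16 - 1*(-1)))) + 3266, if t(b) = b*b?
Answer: 34073851401/10432900 ≈ 3266.0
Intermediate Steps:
t(b) = b**2
W(s, O) = O**(-2) (W(s, O) = 1/(O**2) = O**(-2))
W(-32, (-70 + (2 + 5*6))*(100 + (-16 - 1*(-1)))) + 3266 = ((-70 + (2 + 5*6))*(100 + (-16 - 1*(-1))))**(-2) + 3266 = ((-70 + (2 + 30))*(100 + (-16 + 1)))**(-2) + 3266 = ((-70 + 32)*(100 - 15))**(-2) + 3266 = (-38*85)**(-2) + 3266 = (-3230)**(-2) + 3266 = 1/10432900 + 3266 = 34073851401/10432900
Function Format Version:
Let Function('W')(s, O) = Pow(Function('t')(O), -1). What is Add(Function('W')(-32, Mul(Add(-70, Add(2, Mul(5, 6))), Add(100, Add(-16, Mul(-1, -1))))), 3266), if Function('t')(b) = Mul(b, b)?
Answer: Rational(34073851401, 10432900) ≈ 3266.0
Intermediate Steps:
Function('t')(b) = Pow(b, 2)
Function('W')(s, O) = Pow(O, -2) (Function('W')(s, O) = Pow(Pow(O, 2), -1) = Pow(O, -2))
Add(Function('W')(-32, Mul(Add(-70, Add(2, Mul(5, 6))), Add(100, Add(-16, Mul(-1, -1))))), 3266) = Add(Pow(Mul(Add(-70, Add(2, Mul(5, 6))), Add(100, Add(-16, Mul(-1, -1)))), -2), 3266) = Add(Pow(Mul(Add(-70, Add(2, 30)), Add(100, Add(-16, 1))), -2), 3266) = Add(Pow(Mul(Add(-70, 32), Add(100, -15)), -2), 3266) = Add(Pow(Mul(-38, 85), -2), 3266) = Add(Pow(-3230, -2), 3266) = Add(Rational(1, 10432900), 3266) = Rational(34073851401, 10432900)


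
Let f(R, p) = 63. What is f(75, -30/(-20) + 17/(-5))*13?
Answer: 819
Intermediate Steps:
f(75, -30/(-20) + 17/(-5))*13 = 63*13 = 819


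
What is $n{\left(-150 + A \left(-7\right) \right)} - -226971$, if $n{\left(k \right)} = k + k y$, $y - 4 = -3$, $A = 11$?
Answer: $226517$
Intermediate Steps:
$y = 1$ ($y = 4 - 3 = 1$)
$n{\left(k \right)} = 2 k$ ($n{\left(k \right)} = k + k 1 = k + k = 2 k$)
$n{\left(-150 + A \left(-7\right) \right)} - -226971 = 2 \left(-150 + 11 \left(-7\right)\right) - -226971 = 2 \left(-150 - 77\right) + 226971 = 2 \left(-227\right) + 226971 = -454 + 226971 = 226517$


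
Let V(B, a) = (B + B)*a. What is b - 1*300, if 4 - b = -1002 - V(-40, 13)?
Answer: -334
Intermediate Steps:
V(B, a) = 2*B*a (V(B, a) = (2*B)*a = 2*B*a)
b = -34 (b = 4 - (-1002 - 2*(-40)*13) = 4 - (-1002 - 1*(-1040)) = 4 - (-1002 + 1040) = 4 - 1*38 = 4 - 38 = -34)
b - 1*300 = -34 - 1*300 = -34 - 300 = -334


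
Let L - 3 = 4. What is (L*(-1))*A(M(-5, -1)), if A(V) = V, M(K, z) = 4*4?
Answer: -112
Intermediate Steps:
M(K, z) = 16
L = 7 (L = 3 + 4 = 7)
(L*(-1))*A(M(-5, -1)) = (7*(-1))*16 = -7*16 = -112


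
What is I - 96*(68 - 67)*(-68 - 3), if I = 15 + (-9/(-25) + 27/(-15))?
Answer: 170739/25 ≈ 6829.6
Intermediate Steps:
I = 339/25 (I = 15 + (-9*(-1/25) + 27*(-1/15)) = 15 + (9/25 - 9/5) = 15 - 36/25 = 339/25 ≈ 13.560)
I - 96*(68 - 67)*(-68 - 3) = 339/25 - 96*(68 - 67)*(-68 - 3) = 339/25 - 96*(-71) = 339/25 + 6816 = 170739/25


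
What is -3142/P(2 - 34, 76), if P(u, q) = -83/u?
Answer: -100544/83 ≈ -1211.4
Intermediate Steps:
-3142/P(2 - 34, 76) = -3142/((-83/(2 - 34))) = -3142/((-83/(-32))) = -3142/((-83*(-1/32))) = -3142/83/32 = -3142*32/83 = -100544/83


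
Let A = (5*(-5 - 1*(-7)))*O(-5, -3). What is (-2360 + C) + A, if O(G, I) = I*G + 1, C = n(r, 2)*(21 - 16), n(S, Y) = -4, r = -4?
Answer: -2220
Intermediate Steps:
C = -20 (C = -4*(21 - 16) = -4*5 = -20)
O(G, I) = 1 + G*I (O(G, I) = G*I + 1 = 1 + G*I)
A = 160 (A = (5*(-5 - 1*(-7)))*(1 - 5*(-3)) = (5*(-5 + 7))*(1 + 15) = (5*2)*16 = 10*16 = 160)
(-2360 + C) + A = (-2360 - 20) + 160 = -2380 + 160 = -2220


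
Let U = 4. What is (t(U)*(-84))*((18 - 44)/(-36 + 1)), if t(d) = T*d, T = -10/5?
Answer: 2496/5 ≈ 499.20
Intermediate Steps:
T = -2 (T = -10*1/5 = -2)
t(d) = -2*d
(t(U)*(-84))*((18 - 44)/(-36 + 1)) = (-2*4*(-84))*((18 - 44)/(-36 + 1)) = (-8*(-84))*(-26/(-35)) = 672*(-26*(-1/35)) = 672*(26/35) = 2496/5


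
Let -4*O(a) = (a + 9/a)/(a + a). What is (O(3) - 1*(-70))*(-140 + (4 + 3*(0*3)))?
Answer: -9486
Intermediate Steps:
O(a) = -(a + 9/a)/(8*a) (O(a) = -(a + 9/a)/(4*(a + a)) = -(a + 9/a)/(4*(2*a)) = -(a + 9/a)*1/(2*a)/4 = -(a + 9/a)/(8*a))
(O(3) - 1*(-70))*(-140 + (4 + 3*(0*3))) = ((⅛)*(-9 - 1*3²)/3² - 1*(-70))*(-140 + (4 + 3*(0*3))) = ((⅛)*(⅑)*(-9 - 1*9) + 70)*(-140 + (4 + 3*0)) = ((⅛)*(⅑)*(-9 - 9) + 70)*(-140 + (4 + 0)) = ((⅛)*(⅑)*(-18) + 70)*(-140 + 4) = (-¼ + 70)*(-136) = (279/4)*(-136) = -9486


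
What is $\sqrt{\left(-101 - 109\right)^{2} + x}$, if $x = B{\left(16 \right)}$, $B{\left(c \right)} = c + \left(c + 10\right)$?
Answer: $\sqrt{44142} \approx 210.1$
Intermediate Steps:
$B{\left(c \right)} = 10 + 2 c$ ($B{\left(c \right)} = c + \left(10 + c\right) = 10 + 2 c$)
$x = 42$ ($x = 10 + 2 \cdot 16 = 10 + 32 = 42$)
$\sqrt{\left(-101 - 109\right)^{2} + x} = \sqrt{\left(-101 - 109\right)^{2} + 42} = \sqrt{\left(-210\right)^{2} + 42} = \sqrt{44100 + 42} = \sqrt{44142}$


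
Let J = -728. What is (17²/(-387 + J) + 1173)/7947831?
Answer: 1307606/8861831565 ≈ 0.00014755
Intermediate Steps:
(17²/(-387 + J) + 1173)/7947831 = (17²/(-387 - 728) + 1173)/7947831 = (289/(-1115) + 1173)*(1/7947831) = (289*(-1/1115) + 1173)*(1/7947831) = (-289/1115 + 1173)*(1/7947831) = (1307606/1115)*(1/7947831) = 1307606/8861831565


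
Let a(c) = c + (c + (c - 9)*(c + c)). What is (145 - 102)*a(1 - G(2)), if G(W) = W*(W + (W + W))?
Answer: 17974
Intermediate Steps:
G(W) = 3*W² (G(W) = W*(W + 2*W) = W*(3*W) = 3*W²)
a(c) = 2*c + 2*c*(-9 + c) (a(c) = c + (c + (-9 + c)*(2*c)) = c + (c + 2*c*(-9 + c)) = 2*c + 2*c*(-9 + c))
(145 - 102)*a(1 - G(2)) = (145 - 102)*(2*(1 - 3*2²)*(-8 + (1 - 3*2²))) = 43*(2*(1 - 3*4)*(-8 + (1 - 3*4))) = 43*(2*(1 - 1*12)*(-8 + (1 - 1*12))) = 43*(2*(1 - 12)*(-8 + (1 - 12))) = 43*(2*(-11)*(-8 - 11)) = 43*(2*(-11)*(-19)) = 43*418 = 17974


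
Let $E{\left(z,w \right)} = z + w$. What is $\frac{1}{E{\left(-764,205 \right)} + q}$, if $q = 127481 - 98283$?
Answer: $\frac{1}{28639} \approx 3.4917 \cdot 10^{-5}$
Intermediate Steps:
$E{\left(z,w \right)} = w + z$
$q = 29198$
$\frac{1}{E{\left(-764,205 \right)} + q} = \frac{1}{\left(205 - 764\right) + 29198} = \frac{1}{-559 + 29198} = \frac{1}{28639}$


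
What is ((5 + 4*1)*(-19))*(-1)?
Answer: 171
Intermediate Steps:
((5 + 4*1)*(-19))*(-1) = ((5 + 4)*(-19))*(-1) = (9*(-19))*(-1) = -171*(-1) = 171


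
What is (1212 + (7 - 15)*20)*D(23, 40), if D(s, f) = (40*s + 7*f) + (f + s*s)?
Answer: 1860988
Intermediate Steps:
D(s, f) = s² + 8*f + 40*s (D(s, f) = (7*f + 40*s) + (f + s²) = s² + 8*f + 40*s)
(1212 + (7 - 15)*20)*D(23, 40) = (1212 + (7 - 15)*20)*(23² + 8*40 + 40*23) = (1212 - 8*20)*(529 + 320 + 920) = (1212 - 160)*1769 = 1052*1769 = 1860988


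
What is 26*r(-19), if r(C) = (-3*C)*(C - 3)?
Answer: -32604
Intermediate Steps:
r(C) = -3*C*(-3 + C) (r(C) = (-3*C)*(-3 + C) = -3*C*(-3 + C))
26*r(-19) = 26*(3*(-19)*(3 - 1*(-19))) = 26*(3*(-19)*(3 + 19)) = 26*(3*(-19)*22) = 26*(-1254) = -32604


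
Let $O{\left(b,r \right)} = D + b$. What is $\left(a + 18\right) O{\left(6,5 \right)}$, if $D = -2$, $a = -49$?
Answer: $-124$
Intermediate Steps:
$O{\left(b,r \right)} = -2 + b$
$\left(a + 18\right) O{\left(6,5 \right)} = \left(-49 + 18\right) \left(-2 + 6\right) = \left(-31\right) 4 = -124$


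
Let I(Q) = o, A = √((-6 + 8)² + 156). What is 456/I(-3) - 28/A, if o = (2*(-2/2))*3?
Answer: -76 - 7*√10/10 ≈ -78.214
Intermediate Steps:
A = 4*√10 (A = √(2² + 156) = √(4 + 156) = √160 = 4*√10 ≈ 12.649)
o = -6 (o = (2*(-2*½))*3 = (2*(-1))*3 = -2*3 = -6)
I(Q) = -6
456/I(-3) - 28/A = 456/(-6) - 28*√10/40 = 456*(-⅙) - 7*√10/10 = -76 - 7*√10/10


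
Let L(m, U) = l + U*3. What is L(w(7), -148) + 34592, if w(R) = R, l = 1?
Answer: 34149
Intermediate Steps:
L(m, U) = 1 + 3*U (L(m, U) = 1 + U*3 = 1 + 3*U)
L(w(7), -148) + 34592 = (1 + 3*(-148)) + 34592 = (1 - 444) + 34592 = -443 + 34592 = 34149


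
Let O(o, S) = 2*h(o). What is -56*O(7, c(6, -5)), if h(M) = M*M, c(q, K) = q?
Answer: -5488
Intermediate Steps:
h(M) = M**2
O(o, S) = 2*o**2
-56*O(7, c(6, -5)) = -112*7**2 = -112*49 = -56*98 = -5488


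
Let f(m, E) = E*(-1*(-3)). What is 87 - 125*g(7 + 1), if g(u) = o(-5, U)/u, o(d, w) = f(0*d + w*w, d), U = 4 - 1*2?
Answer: 2571/8 ≈ 321.38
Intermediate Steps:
U = 2 (U = 4 - 2 = 2)
f(m, E) = 3*E (f(m, E) = E*3 = 3*E)
o(d, w) = 3*d
g(u) = -15/u (g(u) = (3*(-5))/u = -15/u)
87 - 125*g(7 + 1) = 87 - (-1875)/(7 + 1) = 87 - (-1875)/8 = 87 - 125*(-15/8) = 87 + 1875/8 = 2571/8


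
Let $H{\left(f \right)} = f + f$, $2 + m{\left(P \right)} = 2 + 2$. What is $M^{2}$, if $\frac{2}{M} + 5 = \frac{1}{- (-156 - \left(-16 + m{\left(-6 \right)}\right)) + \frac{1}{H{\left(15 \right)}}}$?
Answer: $\frac{72624484}{452625625} \approx 0.16045$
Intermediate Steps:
$m{\left(P \right)} = 2$ ($m{\left(P \right)} = -2 + \left(2 + 2\right) = -2 + 4 = 2$)
$H{\left(f \right)} = 2 f$
$M = - \frac{8522}{21275}$ ($M = \frac{2}{-5 + \frac{1}{- (-156 - \left(-16 + 2\right)) + \frac{1}{2 \cdot 15}}} = \frac{2}{-5 + \frac{1}{- (-156 - -14) + \frac{1}{30}}} = \frac{2}{-5 + \frac{1}{- (-156 + 14) + \frac{1}{30}}} = \frac{2}{-5 + \frac{1}{\left(-1\right) \left(-142\right) + \frac{1}{30}}} = \frac{2}{-5 + \frac{1}{142 + \frac{1}{30}}} = \frac{2}{-5 + \frac{1}{\frac{4261}{30}}} = \frac{2}{-5 + \frac{30}{4261}} = \frac{2}{- \frac{21275}{4261}} = 2 \left(- \frac{4261}{21275}\right) = - \frac{8522}{21275} \approx -0.40056$)
$M^{2} = \left(- \frac{8522}{21275}\right)^{2} = \frac{72624484}{452625625}$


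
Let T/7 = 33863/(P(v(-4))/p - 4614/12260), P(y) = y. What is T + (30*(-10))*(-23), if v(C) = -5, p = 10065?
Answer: -413275231770/664303 ≈ -6.2212e+5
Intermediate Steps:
T = -417858922470/664303 (T = 7*(33863/(-5/10065 - 4614/12260)) = 7*(33863/(-5*1/10065 - 4614*1/12260)) = 7*(33863/(-1/2013 - 2307/6130)) = 7*(33863/(-4650121/12339690)) = 7*(33863*(-12339690/4650121)) = 7*(-417858922470/4650121) = -417858922470/664303 ≈ -6.2902e+5)
T + (30*(-10))*(-23) = -417858922470/664303 + (30*(-10))*(-23) = -417858922470/664303 - 300*(-23) = -417858922470/664303 + 6900 = -413275231770/664303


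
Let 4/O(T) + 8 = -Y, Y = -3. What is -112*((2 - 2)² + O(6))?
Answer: 448/5 ≈ 89.600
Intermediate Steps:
O(T) = -⅘ (O(T) = 4/(-8 - 1*(-3)) = 4/(-8 + 3) = 4/(-5) = 4*(-⅕) = -⅘)
-112*((2 - 2)² + O(6)) = -112*((2 - 2)² - ⅘) = -112*(0² - ⅘) = -112*(0 - ⅘) = -112*(-⅘) = 448/5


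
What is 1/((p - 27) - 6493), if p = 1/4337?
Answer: -4337/28277239 ≈ -0.00015337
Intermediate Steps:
p = 1/4337 ≈ 0.00023057
1/((p - 27) - 6493) = 1/((1/4337 - 27) - 6493) = 1/(-117098/4337 - 6493) = 1/(-28277239/4337) = -4337/28277239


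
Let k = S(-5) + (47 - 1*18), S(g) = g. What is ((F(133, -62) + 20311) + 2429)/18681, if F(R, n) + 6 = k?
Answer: 7586/6227 ≈ 1.2182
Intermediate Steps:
k = 24 (k = -5 + (47 - 1*18) = -5 + (47 - 18) = -5 + 29 = 24)
F(R, n) = 18 (F(R, n) = -6 + 24 = 18)
((F(133, -62) + 20311) + 2429)/18681 = ((18 + 20311) + 2429)/18681 = (20329 + 2429)*(1/18681) = 22758*(1/18681) = 7586/6227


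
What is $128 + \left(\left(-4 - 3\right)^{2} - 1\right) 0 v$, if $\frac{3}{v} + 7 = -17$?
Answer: $128$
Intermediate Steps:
$v = - \frac{1}{8}$ ($v = \frac{3}{-7 - 17} = \frac{3}{-24} = 3 \left(- \frac{1}{24}\right) = - \frac{1}{8} \approx -0.125$)
$128 + \left(\left(-4 - 3\right)^{2} - 1\right) 0 v = 128 + \left(\left(-4 - 3\right)^{2} - 1\right) 0 \left(- \frac{1}{8}\right) = 128 + \left(\left(-7\right)^{2} - 1\right) 0 \left(- \frac{1}{8}\right) = 128 + \left(49 - 1\right) 0 \left(- \frac{1}{8}\right) = 128 + 48 \cdot 0 \left(- \frac{1}{8}\right) = 128 + 0 \left(- \frac{1}{8}\right) = 128 + 0 = 128$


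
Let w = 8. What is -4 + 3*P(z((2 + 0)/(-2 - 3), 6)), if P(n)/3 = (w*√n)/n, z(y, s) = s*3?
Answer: -4 + 12*√2 ≈ 12.971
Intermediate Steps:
z(y, s) = 3*s
P(n) = 24/√n (P(n) = 3*((8*√n)/n) = 3*(8/√n) = 24/√n)
-4 + 3*P(z((2 + 0)/(-2 - 3), 6)) = -4 + 3*(24/√(3*6)) = -4 + 3*(24/√18) = -4 + 3*(24*(√2/6)) = -4 + 3*(4*√2) = -4 + 12*√2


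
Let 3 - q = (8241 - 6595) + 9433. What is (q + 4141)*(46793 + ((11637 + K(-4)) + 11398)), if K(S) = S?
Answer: -484229440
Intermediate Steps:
q = -11076 (q = 3 - ((8241 - 6595) + 9433) = 3 - (1646 + 9433) = 3 - 1*11079 = 3 - 11079 = -11076)
(q + 4141)*(46793 + ((11637 + K(-4)) + 11398)) = (-11076 + 4141)*(46793 + ((11637 - 4) + 11398)) = -6935*(46793 + (11633 + 11398)) = -6935*(46793 + 23031) = -6935*69824 = -484229440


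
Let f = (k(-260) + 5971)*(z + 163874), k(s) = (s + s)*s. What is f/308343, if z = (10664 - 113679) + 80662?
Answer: 6659553697/102781 ≈ 64794.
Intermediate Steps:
k(s) = 2*s**2 (k(s) = (2*s)*s = 2*s**2)
z = -22353 (z = -103015 + 80662 = -22353)
f = 19978661091 (f = (2*(-260)**2 + 5971)*(-22353 + 163874) = (2*67600 + 5971)*141521 = (135200 + 5971)*141521 = 141171*141521 = 19978661091)
f/308343 = 19978661091/308343 = 19978661091*(1/308343) = 6659553697/102781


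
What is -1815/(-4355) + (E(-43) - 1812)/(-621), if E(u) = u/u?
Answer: 1802804/540891 ≈ 3.3330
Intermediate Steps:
E(u) = 1
-1815/(-4355) + (E(-43) - 1812)/(-621) = -1815/(-4355) + (1 - 1812)/(-621) = -1815*(-1/4355) - 1811*(-1/621) = 363/871 + 1811/621 = 1802804/540891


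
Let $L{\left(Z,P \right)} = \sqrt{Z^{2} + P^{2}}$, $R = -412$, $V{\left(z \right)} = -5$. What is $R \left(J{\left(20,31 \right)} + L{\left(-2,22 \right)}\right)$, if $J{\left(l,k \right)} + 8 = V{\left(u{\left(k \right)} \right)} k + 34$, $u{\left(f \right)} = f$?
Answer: $53148 - 824 \sqrt{122} \approx 44047.0$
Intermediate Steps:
$J{\left(l,k \right)} = 26 - 5 k$ ($J{\left(l,k \right)} = -8 - \left(-34 + 5 k\right) = 26 - 5 k$)
$L{\left(Z,P \right)} = \sqrt{P^{2} + Z^{2}}$
$R \left(J{\left(20,31 \right)} + L{\left(-2,22 \right)}\right) = - 412 \left(\left(26 - 155\right) + \sqrt{22^{2} + \left(-2\right)^{2}}\right) = - 412 \left(\left(26 - 155\right) + \sqrt{484 + 4}\right) = - 412 \left(-129 + \sqrt{488}\right) = - 412 \left(-129 + 2 \sqrt{122}\right) = 53148 - 824 \sqrt{122}$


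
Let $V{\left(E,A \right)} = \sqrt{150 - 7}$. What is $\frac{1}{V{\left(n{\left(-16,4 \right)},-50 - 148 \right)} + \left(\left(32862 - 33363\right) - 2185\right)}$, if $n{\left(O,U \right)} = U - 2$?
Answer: $- \frac{2686}{7214453} - \frac{\sqrt{143}}{7214453} \approx -0.00037397$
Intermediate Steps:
$n{\left(O,U \right)} = -2 + U$
$V{\left(E,A \right)} = \sqrt{143}$
$\frac{1}{V{\left(n{\left(-16,4 \right)},-50 - 148 \right)} + \left(\left(32862 - 33363\right) - 2185\right)} = \frac{1}{\sqrt{143} + \left(\left(32862 - 33363\right) - 2185\right)} = \frac{1}{\sqrt{143} - 2686} = \frac{1}{-2686 + \sqrt{143}}$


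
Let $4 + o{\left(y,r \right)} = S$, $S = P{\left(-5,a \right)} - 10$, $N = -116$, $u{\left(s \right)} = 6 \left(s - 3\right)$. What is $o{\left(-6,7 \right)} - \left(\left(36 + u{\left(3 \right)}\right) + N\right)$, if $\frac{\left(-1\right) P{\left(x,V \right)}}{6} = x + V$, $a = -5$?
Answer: $126$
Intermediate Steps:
$u{\left(s \right)} = -18 + 6 s$ ($u{\left(s \right)} = 6 \left(-3 + s\right) = -18 + 6 s$)
$P{\left(x,V \right)} = - 6 V - 6 x$ ($P{\left(x,V \right)} = - 6 \left(x + V\right) = - 6 \left(V + x\right) = - 6 V - 6 x$)
$S = 50$ ($S = \left(\left(-6\right) \left(-5\right) - -30\right) - 10 = \left(30 + 30\right) - 10 = 60 - 10 = 50$)
$o{\left(y,r \right)} = 46$ ($o{\left(y,r \right)} = -4 + 50 = 46$)
$o{\left(-6,7 \right)} - \left(\left(36 + u{\left(3 \right)}\right) + N\right) = 46 - \left(\left(36 + \left(-18 + 6 \cdot 3\right)\right) - 116\right) = 46 - \left(\left(36 + \left(-18 + 18\right)\right) - 116\right) = 46 - \left(\left(36 + 0\right) - 116\right) = 46 - \left(36 - 116\right) = 46 - -80 = 46 + 80 = 126$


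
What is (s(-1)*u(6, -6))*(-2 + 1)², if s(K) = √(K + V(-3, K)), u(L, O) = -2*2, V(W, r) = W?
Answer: -8*I ≈ -8.0*I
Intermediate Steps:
u(L, O) = -4
s(K) = √(-3 + K) (s(K) = √(K - 3) = √(-3 + K))
(s(-1)*u(6, -6))*(-2 + 1)² = (√(-3 - 1)*(-4))*(-2 + 1)² = (√(-4)*(-4))*(-1)² = ((2*I)*(-4))*1 = -8*I*1 = -8*I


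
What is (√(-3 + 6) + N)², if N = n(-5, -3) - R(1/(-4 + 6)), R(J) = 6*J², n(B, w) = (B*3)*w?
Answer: 7581/4 + 87*√3 ≈ 2045.9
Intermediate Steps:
n(B, w) = 3*B*w (n(B, w) = (3*B)*w = 3*B*w)
N = 87/2 (N = 3*(-5)*(-3) - 6*(1/(-4 + 6))² = 45 - 6*(1/2)² = 45 - 6*(½)² = 45 - 6/4 = 45 - 1*3/2 = 45 - 3/2 = 87/2 ≈ 43.500)
(√(-3 + 6) + N)² = (√(-3 + 6) + 87/2)² = (√3 + 87/2)² = (87/2 + √3)²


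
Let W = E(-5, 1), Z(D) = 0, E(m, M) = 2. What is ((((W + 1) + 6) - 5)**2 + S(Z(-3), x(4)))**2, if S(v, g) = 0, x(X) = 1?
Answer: 256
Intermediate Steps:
W = 2
((((W + 1) + 6) - 5)**2 + S(Z(-3), x(4)))**2 = ((((2 + 1) + 6) - 5)**2 + 0)**2 = (((3 + 6) - 5)**2 + 0)**2 = ((9 - 5)**2 + 0)**2 = (4**2 + 0)**2 = (16 + 0)**2 = 16**2 = 256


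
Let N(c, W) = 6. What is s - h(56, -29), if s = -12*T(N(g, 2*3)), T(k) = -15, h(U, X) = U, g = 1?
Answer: 124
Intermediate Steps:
s = 180 (s = -12*(-15) = 180)
s - h(56, -29) = 180 - 1*56 = 180 - 56 = 124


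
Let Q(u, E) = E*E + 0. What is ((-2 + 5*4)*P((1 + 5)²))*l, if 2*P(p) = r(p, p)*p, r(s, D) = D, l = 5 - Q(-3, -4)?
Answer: -128304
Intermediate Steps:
Q(u, E) = E² (Q(u, E) = E² + 0 = E²)
l = -11 (l = 5 - 1*(-4)² = 5 - 1*16 = 5 - 16 = -11)
P(p) = p²/2 (P(p) = (p*p)/2 = p²/2)
((-2 + 5*4)*P((1 + 5)²))*l = ((-2 + 5*4)*(((1 + 5)²)²/2))*(-11) = ((-2 + 20)*((6²)²/2))*(-11) = (18*((½)*36²))*(-11) = (18*((½)*1296))*(-11) = (18*648)*(-11) = 11664*(-11) = -128304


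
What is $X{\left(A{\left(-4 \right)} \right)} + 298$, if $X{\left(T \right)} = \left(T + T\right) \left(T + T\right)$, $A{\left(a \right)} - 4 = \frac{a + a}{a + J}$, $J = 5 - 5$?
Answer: $442$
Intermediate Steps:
$J = 0$ ($J = 5 - 5 = 0$)
$A{\left(a \right)} = 6$ ($A{\left(a \right)} = 4 + \frac{a + a}{a + 0} = 4 + \frac{2 a}{a} = 4 + 2 = 6$)
$X{\left(T \right)} = 4 T^{2}$ ($X{\left(T \right)} = 2 T 2 T = 4 T^{2}$)
$X{\left(A{\left(-4 \right)} \right)} + 298 = 4 \cdot 6^{2} + 298 = 4 \cdot 36 + 298 = 144 + 298 = 442$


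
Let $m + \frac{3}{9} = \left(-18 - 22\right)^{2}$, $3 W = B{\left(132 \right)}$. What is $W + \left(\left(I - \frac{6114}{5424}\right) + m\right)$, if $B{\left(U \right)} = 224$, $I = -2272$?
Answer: $- \frac{1623929}{2712} \approx -598.79$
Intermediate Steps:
$W = \frac{224}{3}$ ($W = \frac{1}{3} \cdot 224 = \frac{224}{3} \approx 74.667$)
$m = \frac{4799}{3}$ ($m = - \frac{1}{3} + \left(-18 - 22\right)^{2} = - \frac{1}{3} + \left(-40\right)^{2} = - \frac{1}{3} + 1600 = \frac{4799}{3} \approx 1599.7$)
$W + \left(\left(I - \frac{6114}{5424}\right) + m\right) = \frac{224}{3} + \left(\left(-2272 - \frac{6114}{5424}\right) + \frac{4799}{3}\right) = \frac{224}{3} + \left(\left(-2272 - 6114 \cdot \frac{1}{5424}\right) + \frac{4799}{3}\right) = \frac{224}{3} + \left(\left(-2272 - \frac{1019}{904}\right) + \frac{4799}{3}\right) = \frac{224}{3} + \left(- \frac{2054907}{904} + \frac{4799}{3}\right) = \frac{224}{3} - \frac{1826425}{2712} = - \frac{1623929}{2712}$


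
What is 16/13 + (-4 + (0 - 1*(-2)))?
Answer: -10/13 ≈ -0.76923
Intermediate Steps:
16/13 + (-4 + (0 - 1*(-2))) = 16*(1/13) + (-4 + (0 + 2)) = 16/13 + (-4 + 2) = 16/13 - 2 = -10/13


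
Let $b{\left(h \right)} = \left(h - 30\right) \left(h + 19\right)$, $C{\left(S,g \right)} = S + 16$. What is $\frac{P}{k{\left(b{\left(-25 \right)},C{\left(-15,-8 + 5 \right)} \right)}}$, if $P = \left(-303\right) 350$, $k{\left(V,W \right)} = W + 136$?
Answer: $- \frac{106050}{137} \approx -774.09$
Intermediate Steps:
$C{\left(S,g \right)} = 16 + S$
$b{\left(h \right)} = \left(-30 + h\right) \left(19 + h\right)$
$k{\left(V,W \right)} = 136 + W$
$P = -106050$
$\frac{P}{k{\left(b{\left(-25 \right)},C{\left(-15,-8 + 5 \right)} \right)}} = - \frac{106050}{136 + \left(16 - 15\right)} = - \frac{106050}{136 + 1} = - \frac{106050}{137}$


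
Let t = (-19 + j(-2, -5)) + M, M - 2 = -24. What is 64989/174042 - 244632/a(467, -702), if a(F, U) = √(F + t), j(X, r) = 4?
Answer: 2407/6446 - 122316*√430/215 ≈ -11797.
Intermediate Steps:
M = -22 (M = 2 - 24 = -22)
t = -37 (t = (-19 + 4) - 22 = -15 - 22 = -37)
a(F, U) = √(-37 + F) (a(F, U) = √(F - 37) = √(-37 + F))
64989/174042 - 244632/a(467, -702) = 64989/174042 - 244632/√(-37 + 467) = 64989*(1/174042) - 244632*√430/430 = 2407/6446 - 122316*√430/215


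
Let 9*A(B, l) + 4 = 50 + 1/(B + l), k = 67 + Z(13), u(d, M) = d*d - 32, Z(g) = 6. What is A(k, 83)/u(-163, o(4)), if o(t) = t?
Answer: 7177/37257948 ≈ 0.00019263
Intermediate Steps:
u(d, M) = -32 + d² (u(d, M) = d² - 32 = -32 + d²)
k = 73 (k = 67 + 6 = 73)
A(B, l) = 46/9 + 1/(9*(B + l)) (A(B, l) = -4/9 + (50 + 1/(B + l))/9 = -4/9 + (50/9 + 1/(9*(B + l))) = 46/9 + 1/(9*(B + l)))
A(k, 83)/u(-163, o(4)) = ((1 + 46*73 + 46*83)/(9*(73 + 83)))/(-32 + (-163)²) = ((⅑)*(1 + 3358 + 3818)/156)/(-32 + 26569) = ((⅑)*(1/156)*7177)/26537 = (7177/1404)*(1/26537) = 7177/37257948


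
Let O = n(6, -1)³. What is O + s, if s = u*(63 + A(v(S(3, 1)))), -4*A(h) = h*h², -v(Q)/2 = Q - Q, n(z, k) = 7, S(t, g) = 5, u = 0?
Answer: 343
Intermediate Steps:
v(Q) = 0 (v(Q) = -2*(Q - Q) = -2*0 = 0)
A(h) = -h³/4 (A(h) = -h*h²/4 = -h³/4)
O = 343 (O = 7³ = 343)
s = 0 (s = 0*(63 - ¼*0³) = 0*(63 - ¼*0) = 0*(63 + 0) = 0*63 = 0)
O + s = 343 + 0 = 343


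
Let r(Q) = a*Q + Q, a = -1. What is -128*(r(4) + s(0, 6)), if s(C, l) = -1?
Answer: 128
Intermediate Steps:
r(Q) = 0 (r(Q) = -Q + Q = 0)
-128*(r(4) + s(0, 6)) = -128*(0 - 1) = -128*(-1) = 128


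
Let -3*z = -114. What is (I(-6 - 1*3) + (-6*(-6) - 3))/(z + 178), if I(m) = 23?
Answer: 7/27 ≈ 0.25926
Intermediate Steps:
z = 38 (z = -1/3*(-114) = 38)
(I(-6 - 1*3) + (-6*(-6) - 3))/(z + 178) = (23 + (-6*(-6) - 3))/(38 + 178) = (23 + (36 - 3))/216 = (23 + 33)*(1/216) = 56*(1/216) = 7/27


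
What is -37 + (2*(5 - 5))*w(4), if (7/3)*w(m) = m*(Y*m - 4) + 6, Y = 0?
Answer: -37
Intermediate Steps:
w(m) = 18/7 - 12*m/7 (w(m) = 3*(m*(0*m - 4) + 6)/7 = 3*(m*(0 - 4) + 6)/7 = 3*(m*(-4) + 6)/7 = 3*(-4*m + 6)/7 = 3*(6 - 4*m)/7 = 18/7 - 12*m/7)
-37 + (2*(5 - 5))*w(4) = -37 + (2*(5 - 5))*(18/7 - 12/7*4) = -37 + (2*0)*(18/7 - 48/7) = -37 + 0*(-30/7) = -37 + 0 = -37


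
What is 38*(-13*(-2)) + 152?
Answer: 1140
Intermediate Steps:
38*(-13*(-2)) + 152 = 38*26 + 152 = 988 + 152 = 1140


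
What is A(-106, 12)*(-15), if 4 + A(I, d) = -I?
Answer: -1530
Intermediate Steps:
A(I, d) = -4 - I
A(-106, 12)*(-15) = (-4 - 1*(-106))*(-15) = (-4 + 106)*(-15) = 102*(-15) = -1530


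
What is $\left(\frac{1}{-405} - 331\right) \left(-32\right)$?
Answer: $\frac{4289792}{405} \approx 10592.0$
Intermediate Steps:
$\left(\frac{1}{-405} - 331\right) \left(-32\right) = \left(- \frac{1}{405} - 331\right) \left(-32\right) = \left(- \frac{134056}{405}\right) \left(-32\right) = \frac{4289792}{405}$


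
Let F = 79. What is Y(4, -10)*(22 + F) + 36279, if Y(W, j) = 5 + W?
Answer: 37188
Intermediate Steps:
Y(4, -10)*(22 + F) + 36279 = (5 + 4)*(22 + 79) + 36279 = 9*101 + 36279 = 909 + 36279 = 37188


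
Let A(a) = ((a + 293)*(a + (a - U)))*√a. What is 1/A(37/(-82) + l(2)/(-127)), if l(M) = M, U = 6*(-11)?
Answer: -54225698*I*√50643282/5019250557118743 ≈ -7.6882e-5*I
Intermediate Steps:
U = -66
A(a) = √a*(66 + 2*a)*(293 + a) (A(a) = ((a + 293)*(a + (a - 1*(-66))))*√a = ((293 + a)*(a + (a + 66)))*√a = ((293 + a)*(a + (66 + a)))*√a = ((293 + a)*(66 + 2*a))*√a = ((66 + 2*a)*(293 + a))*√a = √a*(66 + 2*a)*(293 + a))
1/A(37/(-82) + l(2)/(-127)) = 1/(2*√(37/(-82) + 2/(-127))*(9669 + (37/(-82) + 2/(-127))² + 326*(37/(-82) + 2/(-127)))) = 1/(2*√(37*(-1/82) + 2*(-1/127))*(9669 + (37*(-1/82) + 2*(-1/127))² + 326*(37*(-1/82) + 2*(-1/127)))) = 1/(2*√(-37/82 - 2/127)*(9669 + (-37/82 - 2/127)² + 326*(-37/82 - 2/127))) = 1/(2*√(-4863/10414)*(9669 + (-4863/10414)² + 326*(-4863/10414))) = 1/(2*(I*√50643282/10414)*(9669 + 23648769/108451396 - 792669/5207)) = 1/(2*(I*√50643282/10414)*(1032130486761/108451396)) = 1/(1032130486761*I*√50643282/564706418972) = -54225698*I*√50643282/5019250557118743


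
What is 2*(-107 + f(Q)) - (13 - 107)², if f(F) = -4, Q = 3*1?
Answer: -9058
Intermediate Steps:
Q = 3
2*(-107 + f(Q)) - (13 - 107)² = 2*(-107 - 4) - (13 - 107)² = 2*(-111) - 1*(-94)² = -222 - 1*8836 = -222 - 8836 = -9058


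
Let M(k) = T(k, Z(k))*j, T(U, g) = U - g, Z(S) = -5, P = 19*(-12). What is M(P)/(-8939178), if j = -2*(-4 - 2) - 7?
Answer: 5/40086 ≈ 0.00012473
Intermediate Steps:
P = -228
j = 5 (j = -2*(-6) - 7 = 12 - 7 = 5)
M(k) = 25 + 5*k (M(k) = (k - 1*(-5))*5 = (k + 5)*5 = (5 + k)*5 = 25 + 5*k)
M(P)/(-8939178) = (25 + 5*(-228))/(-8939178) = (25 - 1140)*(-1/8939178) = -1115*(-1/8939178) = 5/40086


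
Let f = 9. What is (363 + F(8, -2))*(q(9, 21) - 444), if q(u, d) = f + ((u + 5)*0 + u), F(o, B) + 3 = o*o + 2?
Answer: -181476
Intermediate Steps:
F(o, B) = -1 + o² (F(o, B) = -3 + (o*o + 2) = -3 + (o² + 2) = -3 + (2 + o²) = -1 + o²)
q(u, d) = 9 + u (q(u, d) = 9 + ((u + 5)*0 + u) = 9 + ((5 + u)*0 + u) = 9 + (0 + u) = 9 + u)
(363 + F(8, -2))*(q(9, 21) - 444) = (363 + (-1 + 8²))*((9 + 9) - 444) = (363 + (-1 + 64))*(18 - 444) = (363 + 63)*(-426) = 426*(-426) = -181476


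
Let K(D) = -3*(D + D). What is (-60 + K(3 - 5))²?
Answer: 2304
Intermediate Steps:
K(D) = -6*D
(-60 + K(3 - 5))² = (-60 - 6*(3 - 5))² = (-60 - 6*(-2))² = (-60 + 12)² = (-48)² = 2304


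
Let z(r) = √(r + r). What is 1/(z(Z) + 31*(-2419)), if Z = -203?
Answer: -74989/5623350527 - I*√406/5623350527 ≈ -1.3335e-5 - 3.5832e-9*I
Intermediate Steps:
z(r) = √2*√r (z(r) = √(2*r) = √2*√r)
1/(z(Z) + 31*(-2419)) = 1/(√2*√(-203) + 31*(-2419)) = 1/(√2*(I*√203) - 74989) = 1/(I*√406 - 74989) = 1/(-74989 + I*√406)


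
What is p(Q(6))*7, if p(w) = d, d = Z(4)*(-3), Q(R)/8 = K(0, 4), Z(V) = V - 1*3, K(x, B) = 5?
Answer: -21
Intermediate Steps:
Z(V) = -3 + V (Z(V) = V - 3 = -3 + V)
Q(R) = 40 (Q(R) = 8*5 = 40)
d = -3 (d = (-3 + 4)*(-3) = 1*(-3) = -3)
p(w) = -3
p(Q(6))*7 = -3*7 = -21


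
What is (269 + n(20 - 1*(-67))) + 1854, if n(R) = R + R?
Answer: 2297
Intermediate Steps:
n(R) = 2*R
(269 + n(20 - 1*(-67))) + 1854 = (269 + 2*(20 - 1*(-67))) + 1854 = (269 + 2*(20 + 67)) + 1854 = (269 + 2*87) + 1854 = (269 + 174) + 1854 = 443 + 1854 = 2297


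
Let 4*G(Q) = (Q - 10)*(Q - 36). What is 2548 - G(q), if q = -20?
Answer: 2128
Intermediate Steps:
G(Q) = (-36 + Q)*(-10 + Q)/4 (G(Q) = ((Q - 10)*(Q - 36))/4 = ((-10 + Q)*(-36 + Q))/4 = ((-36 + Q)*(-10 + Q))/4 = (-36 + Q)*(-10 + Q)/4)
2548 - G(q) = 2548 - (90 - 23/2*(-20) + (¼)*(-20)²) = 2548 - (90 + 230 + (¼)*400) = 2548 - (90 + 230 + 100) = 2548 - 1*420 = 2548 - 420 = 2128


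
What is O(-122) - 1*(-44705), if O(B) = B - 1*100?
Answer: 44483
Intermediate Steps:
O(B) = -100 + B (O(B) = B - 100 = -100 + B)
O(-122) - 1*(-44705) = (-100 - 122) - 1*(-44705) = -222 + 44705 = 44483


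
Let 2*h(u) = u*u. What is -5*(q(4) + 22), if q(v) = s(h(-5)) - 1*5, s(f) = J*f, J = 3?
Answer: -545/2 ≈ -272.50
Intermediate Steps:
h(u) = u²/2 (h(u) = (u*u)/2 = u²/2)
s(f) = 3*f
q(v) = 65/2 (q(v) = 3*((½)*(-5)²) - 1*5 = 3*((½)*25) - 5 = 3*(25/2) - 5 = 75/2 - 5 = 65/2)
-5*(q(4) + 22) = -5*(65/2 + 22) = -5*109/2 = -545/2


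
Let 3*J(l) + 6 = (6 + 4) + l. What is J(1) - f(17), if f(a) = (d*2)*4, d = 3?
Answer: -67/3 ≈ -22.333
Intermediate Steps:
J(l) = 4/3 + l/3 (J(l) = -2 + ((6 + 4) + l)/3 = -2 + (10 + l)/3 = -2 + (10/3 + l/3) = 4/3 + l/3)
f(a) = 24 (f(a) = (3*2)*4 = 6*4 = 24)
J(1) - f(17) = (4/3 + (⅓)*1) - 1*24 = (4/3 + ⅓) - 24 = 5/3 - 24 = -67/3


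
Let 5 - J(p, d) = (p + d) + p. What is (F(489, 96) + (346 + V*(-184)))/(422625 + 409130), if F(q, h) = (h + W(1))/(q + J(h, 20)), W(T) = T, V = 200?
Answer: -10279931/234554910 ≈ -0.043827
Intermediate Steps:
J(p, d) = 5 - d - 2*p (J(p, d) = 5 - ((p + d) + p) = 5 - ((d + p) + p) = 5 - (d + 2*p) = 5 + (-d - 2*p) = 5 - d - 2*p)
F(q, h) = (1 + h)/(-15 + q - 2*h) (F(q, h) = (h + 1)/(q + (5 - 1*20 - 2*h)) = (1 + h)/(q + (5 - 20 - 2*h)) = (1 + h)/(q + (-15 - 2*h)) = (1 + h)/(-15 + q - 2*h))
(F(489, 96) + (346 + V*(-184)))/(422625 + 409130) = ((1 + 96)/(-15 + 489 - 2*96) + (346 + 200*(-184)))/(422625 + 409130) = (97/(-15 + 489 - 192) + (346 - 36800))/831755 = (97/282 - 36454)*(1/831755) = -10279931/282*1/831755 = -10279931/234554910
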